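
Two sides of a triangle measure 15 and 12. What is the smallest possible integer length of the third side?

4

The third side must exceed |15 − 12| = 3.
The smallest integer above 3 is 4.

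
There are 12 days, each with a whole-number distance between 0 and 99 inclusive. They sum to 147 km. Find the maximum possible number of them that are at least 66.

With k values at 66 or above and the rest at least 0, the sum is at least 0 + 66k.
Since the sum is 147, we need 66k ≤ 147, i.e. k ≤ 2.
k = 2 is achieved by 2 values at 66 and 10 at 0, total 132; add 15 to one value (staying below 66) to reach 147.

2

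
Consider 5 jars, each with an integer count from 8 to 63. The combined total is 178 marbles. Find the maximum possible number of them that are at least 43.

3

If k of the values are ≥ 43, the total is ≥ 43k + 8(5 − k).
Setting 43k + 8(5 − k) ≤ 178 gives 35k ≤ 138, so k ≤ 3.
k = 3 is achieved by 3 values at 43 and 2 at 8, total 145; add 33 to one value (staying below 43) to reach 178.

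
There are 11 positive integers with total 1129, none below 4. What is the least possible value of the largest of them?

103

The 11 values sum to 1129, so their maximum is at least ⌈1129/11⌉ = 103.
Taking 4 copies of 102 and 7 copies of 103 gives exactly 1129, so 103 is attained.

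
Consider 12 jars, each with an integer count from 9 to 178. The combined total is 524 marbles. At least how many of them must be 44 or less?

Let j be the number exceeding 44. Then the total is ≥ 45·j + 9·(12 − j) = 108 + 36j.
So 36j ≤ 416 and j ≤ 11; hence at least 12 − 11 = 1 are ≤ 44.
Exactly 1 works: 1 value at 9 and 11 at 45 total 504; raise one of the low values by 20 (still ≤ 44) to hit 524.

1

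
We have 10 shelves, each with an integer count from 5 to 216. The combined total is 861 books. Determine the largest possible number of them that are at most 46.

7

Suppose k of them are at most 46. Those contribute at most 46 each and the rest at most 216 each.
So the total is at most 46k + 216(10 − k) = 2160 − 170k. This must still be ≥ 861, so k ≤ 7.
k = 7 is achieved by 7 values at 46 and 3 at 216, total 970; lower one of the 216's by 109 (still > 46) to reach 861.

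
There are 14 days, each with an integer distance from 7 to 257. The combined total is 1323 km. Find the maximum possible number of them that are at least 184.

6

Suppose k of them are at least 184. Those contribute at least 184 each and the other 14 − k at least 7 each.
So the total is at least 184k + 7(14 − k) = 98 + 177k. This must be ≤ 1323, giving k ≤ 6.
k = 6 is achieved by 6 values at 184 and 8 at 7, total 1160; add 163 to one value (staying below 184) to reach 1323.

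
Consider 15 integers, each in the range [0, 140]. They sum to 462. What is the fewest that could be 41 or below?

If only k of them are at most 41, the other 15 − k are at least 42, so the total is at least (15 − k)·42 + k·0.
This is ≤ 462, so (15 − k)·42 + 0k ≤ 462, which gives k ≥ 4.
Exactly 4 works: 4 values at 0 and 11 at 42 total 462.

4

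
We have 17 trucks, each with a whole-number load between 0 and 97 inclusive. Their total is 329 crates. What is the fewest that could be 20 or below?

2

Let j be the number exceeding 20. Then the total is ≥ 21·j + 0·(17 − j) = 0 + 21j.
So 21j ≤ 329 and j ≤ 15; hence at least 17 − 15 = 2 are ≤ 20.
Exactly 2 works: 2 values at 0 and 15 at 21 total 315; raise one of the low values by 14 (still ≤ 20) to hit 329.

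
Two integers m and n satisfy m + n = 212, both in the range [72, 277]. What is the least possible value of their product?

10080

Since m + n is fixed, pushing one of them to its bound minimizes the product.
The extreme feasible split is m = 72, n = 140, giving mn = 10080.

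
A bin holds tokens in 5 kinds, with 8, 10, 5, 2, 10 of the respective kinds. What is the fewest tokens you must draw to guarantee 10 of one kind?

34

In the worst case you take as many as possible of each kind without reaching 10: 8 + 9 + 5 + 2 + 9 = 33.
The next one must give 10 of some kind, so 33 + 1 = 34.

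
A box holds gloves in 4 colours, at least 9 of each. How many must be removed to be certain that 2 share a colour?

You could draw 1 of every colour without reaching 2 of any — 4 in all.
One more forces 2 of some colour, so 4 + 1 = 5.

5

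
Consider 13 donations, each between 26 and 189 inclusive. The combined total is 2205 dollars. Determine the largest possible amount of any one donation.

Maximizing one value means minimizing the remaining 12.
The other 12 contribute at least 12 × 26 = 312, leaving at most 2205 − 312 = 1893.
But each donation is capped at 189, so the maximum is 189.
Achievable: one at 189 and the other 12 totalling 2016, which fits since 12 × 26 ≤ 2016 ≤ 12 × 189.

189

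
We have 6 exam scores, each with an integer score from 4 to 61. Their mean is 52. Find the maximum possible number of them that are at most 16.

1

The total is 6 × 52 = 312.
Suppose k of them are at most 16. Those contribute at most 16 each and the rest at most 61 each.
So the total is at most 16k + 61(6 − k) = 366 − 45k. This must still be ≥ 312, so k ≤ 1.
k = 1 is achieved by 1 value at 16 and 5 at 61, total 321; lower one of the 61's by 9 (still > 16) to reach 312.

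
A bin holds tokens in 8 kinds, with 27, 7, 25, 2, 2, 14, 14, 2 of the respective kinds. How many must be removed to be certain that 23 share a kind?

86

In the worst case you take as many as possible of each kind without reaching 23: 22 + 7 + 22 + 2 + 2 + 14 + 14 + 2 = 85.
The next one must give 23 of some kind, so 85 + 1 = 86.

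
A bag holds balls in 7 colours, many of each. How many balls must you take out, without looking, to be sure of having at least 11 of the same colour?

In the worst case you draw 10 of each of the 7 colours: 7 × 10 = 70.
One more forces 11 of some colour, so 70 + 1 = 71.

71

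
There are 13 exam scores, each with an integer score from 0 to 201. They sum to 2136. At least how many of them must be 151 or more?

4

Each value short of 151 is at most 150, costing at least 201 − 150 = 51 against the maximum total of 2613.
We can afford to lose at most 2613 − 2136 = 477, so at most ⌊477/51⌋ = 9 fall short, and at least 4 are ≥ 151.
Exactly 4 works: 4 values at 201 and 9 at 150 total 2154; lower one of the high values by 18 (still ≥ 151) to hit 2136.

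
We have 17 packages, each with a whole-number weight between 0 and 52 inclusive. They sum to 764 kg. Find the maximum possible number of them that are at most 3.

Suppose k of them are at most 3. Those contribute at most 3 each and the rest at most 52 each.
So the total is at most 3k + 52(17 − k) = 884 − 49k. This must still be ≥ 764, so k ≤ 2.
k = 2 is achieved by 2 values at 3 and 15 at 52, total 786; lower one of the 52's by 22 (still > 3) to reach 764.

2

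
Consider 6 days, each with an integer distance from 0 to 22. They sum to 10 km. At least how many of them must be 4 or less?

Let j be the number exceeding 4. Then the total is ≥ 5·j + 0·(6 − j) = 0 + 5j.
So 5j ≤ 10 and j ≤ 2; hence at least 6 − 2 = 4 are ≤ 4.
Exactly 4 works: 4 values at 0 and 2 at 5 total 10.

4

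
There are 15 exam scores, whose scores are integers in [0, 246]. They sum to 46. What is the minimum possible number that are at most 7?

Each value above 7 is at least 8, contributing at least 8 − 0 = 8 above the floor 0.
The sum exceeds the floor total 0 by 46, so at most ⌊46/8⌋ = 5 exceed 7, and at least 10 are ≤ 7.
Exactly 10 works: 10 values at 0 and 5 at 8 total 40; raise one of the low values by 6 (still ≤ 7) to hit 46.

10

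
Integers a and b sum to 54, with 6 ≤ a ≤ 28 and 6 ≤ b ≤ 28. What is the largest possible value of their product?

With a + b fixed, ab peaks when the two are closest together.
Taking a = 27 and b = 27 (both in [6, 28]) gives ab = 729.

729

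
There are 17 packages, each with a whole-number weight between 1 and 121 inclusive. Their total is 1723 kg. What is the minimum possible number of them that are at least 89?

7

Suppose at most 17 − j of them reach 89; then j values are ≤ 88 and the rest ≤ 121.
The total is then ≤ 88·j + 121·(17 − j) = 2057 − 33j. For this to be ≥ 1723 we need j ≤ 10, so at least 17 − 10 = 7 must reach 89.
Exactly 7 works: 7 values at 121 and 10 at 88 total 1727; lower one of the high values by 4 (still ≥ 89) to hit 1723.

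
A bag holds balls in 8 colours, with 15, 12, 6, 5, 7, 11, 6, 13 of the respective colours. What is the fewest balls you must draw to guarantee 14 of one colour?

In the worst case you take as many as possible of each colour without reaching 14: 13 + 12 + 6 + 5 + 7 + 11 + 6 + 13 = 73.
The next one must give 14 of some colour, so 73 + 1 = 74.

74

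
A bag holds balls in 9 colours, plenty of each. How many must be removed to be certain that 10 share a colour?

82

In the worst case you draw 9 of each of the 9 colours: 9 × 9 = 81.
One more forces 10 of some colour, so 81 + 1 = 82.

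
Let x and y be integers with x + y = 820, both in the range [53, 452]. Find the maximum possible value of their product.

xy = x(820 − x) is maximized when x is as near 820/2 as the bounds allow.
Taking x = 410 and y = 410 (both in [53, 452]) gives xy = 168100.

168100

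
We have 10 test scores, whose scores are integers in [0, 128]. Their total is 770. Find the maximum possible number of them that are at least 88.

8

Suppose k of them are at least 88. Those contribute at least 88 each and the other 10 − k at least 0 each.
So the total is at least 88k + 0(10 − k) = 0 + 88k. This must be ≤ 770, giving k ≤ 8.
k = 8 is achieved by 8 values at 88 and 2 at 0, total 704; add 66 to one value (staying below 88) to reach 770.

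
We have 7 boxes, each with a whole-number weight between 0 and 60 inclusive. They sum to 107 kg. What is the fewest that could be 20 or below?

2

Each value above 20 is at least 21, contributing at least 21 − 0 = 21 above the floor 0.
The sum exceeds the floor total 0 by 107, so at most ⌊107/21⌋ = 5 exceed 20, and at least 2 are ≤ 20.
Exactly 2 works: 2 values at 0 and 5 at 21 total 105; raise one of the low values by 2 (still ≤ 20) to hit 107.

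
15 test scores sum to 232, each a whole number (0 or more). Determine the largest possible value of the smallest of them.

15

If every one of the 15 were at least 16, the total would be at least 15 × 16 = 240 > 232.
Achievable: 8 of them at 15 and 7 at 16 total 232.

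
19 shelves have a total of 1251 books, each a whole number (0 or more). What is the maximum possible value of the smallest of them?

65

If every one of the 19 were at least 66, the total would be at least 19 × 66 = 1254 > 1251.
Achievable: 3 of them at 65 and 16 at 66 total 1251.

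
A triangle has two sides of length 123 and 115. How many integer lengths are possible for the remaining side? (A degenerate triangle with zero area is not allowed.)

229

The triangle inequality gives |123 − 115| < c < 123 + 115, i.e. 8 < c < 238.
So c can be any integer from 9 to 237: 229 values.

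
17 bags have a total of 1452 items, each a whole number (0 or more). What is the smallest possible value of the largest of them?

86

If every one of the 17 were at most 85, the total would be at most 17 × 85 = 1445 < 1452.
Achievable: 7 of them at 86 and 10 at 85 total 1452.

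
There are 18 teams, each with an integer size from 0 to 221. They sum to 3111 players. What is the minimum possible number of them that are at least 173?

Each value short of 173 is at most 172, costing at least 221 − 172 = 49 against the maximum total of 3978.
We can afford to lose at most 3978 − 3111 = 867, so at most ⌊867/49⌋ = 17 fall short, and at least 1 are ≥ 173.
Exactly 1 works: 1 value at 221 and 17 at 172 total 3145; lower one of the high values by 34 (still ≥ 173) to hit 3111.

1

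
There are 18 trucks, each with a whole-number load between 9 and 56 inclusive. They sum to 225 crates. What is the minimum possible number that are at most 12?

Let j be the number exceeding 12. Then the total is ≥ 13·j + 9·(18 − j) = 162 + 4j.
So 4j ≤ 63 and j ≤ 15; hence at least 18 − 15 = 3 are ≤ 12.
Exactly 3 works: 3 values at 9 and 15 at 13 total 222; raise one of the low values by 3 (still ≤ 12) to hit 225.

3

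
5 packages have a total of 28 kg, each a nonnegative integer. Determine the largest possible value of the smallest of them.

5

The average is 28/5 < 6, so some value is ≤ 5.
Achievable: 2 of them at 5 and 3 at 6 total 28.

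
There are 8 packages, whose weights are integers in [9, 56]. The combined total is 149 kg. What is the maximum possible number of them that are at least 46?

With k values at 46 or above and the rest at least 9, the sum is at least 72 + 37k.
Since the sum is 149, we need 37k ≤ 77, i.e. k ≤ 2.
k = 2 is achieved by 2 values at 46 and 6 at 9, total 146; add 3 to one value (staying below 46) to reach 149.

2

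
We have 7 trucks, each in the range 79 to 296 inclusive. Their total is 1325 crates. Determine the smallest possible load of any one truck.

Minimizing one value means maximizing the remaining 6.
The other 6 can take up 6 × 296 = 1776 ≥ 1325 − 79, so one truck can sit at its floor of 79.
Achievable: one at 79 and the other 6 totalling 1246, which fits since 6 × 79 ≤ 1246 ≤ 6 × 296.

79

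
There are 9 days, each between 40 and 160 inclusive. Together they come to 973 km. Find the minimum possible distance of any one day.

Minimizing one value means maximizing the remaining 8.
The other 8 can take up 8 × 160 = 1280 ≥ 973 − 40, so one day can sit at its floor of 40.
Achievable: one at 40 and the other 8 totalling 933, which fits since 8 × 40 ≤ 933 ≤ 8 × 160.

40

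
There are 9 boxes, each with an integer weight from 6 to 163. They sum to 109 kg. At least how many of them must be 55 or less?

Each value above 55 is at least 56, contributing at least 56 − 6 = 50 above the floor 6.
The sum exceeds the floor total 54 by 55, so at most ⌊55/50⌋ = 1 exceed 55, and at least 8 are ≤ 55.
Exactly 8 works: 8 values at 6 and 1 at 56 total 104; raise one of the low values by 5 (still ≤ 55) to hit 109.

8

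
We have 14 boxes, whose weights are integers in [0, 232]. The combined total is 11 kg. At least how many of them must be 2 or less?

If only k of them are at most 2, the other 14 − k are at least 3, so the total is at least (14 − k)·3 + k·0.
This is ≤ 11, so (14 − k)·3 + 0k ≤ 11, which gives k ≥ 11.
Exactly 11 works: 11 values at 0 and 3 at 3 total 9; raise one of the low values by 2 (still ≤ 2) to hit 11.

11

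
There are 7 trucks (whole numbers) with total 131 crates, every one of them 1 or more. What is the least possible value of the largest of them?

19

The 7 values sum to 131, so their maximum is at least ⌈131/7⌉ = 19.
Equality holds with 5 values of 19 and 2 values of 18.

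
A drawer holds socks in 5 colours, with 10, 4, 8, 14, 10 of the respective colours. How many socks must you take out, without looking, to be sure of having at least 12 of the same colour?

In the worst case you take as many as possible of each colour without reaching 12: 10 + 4 + 8 + 11 + 10 = 43.
The next one must give 12 of some colour, so 43 + 1 = 44.

44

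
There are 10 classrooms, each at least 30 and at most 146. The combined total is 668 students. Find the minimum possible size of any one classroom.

30

Minimizing one value means maximizing the remaining 9.
The other 9 can take up 9 × 146 = 1314 ≥ 668 − 30, so one classroom can sit at its floor of 30.
Achievable: one at 30 and the other 9 totalling 638, which fits since 9 × 30 ≤ 638 ≤ 9 × 146.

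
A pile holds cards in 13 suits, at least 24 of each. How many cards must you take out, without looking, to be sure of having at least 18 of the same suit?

222

You could draw 17 of every suit without reaching 18 of any — 221 in all.
One more forces 18 of some suit, so 221 + 1 = 222.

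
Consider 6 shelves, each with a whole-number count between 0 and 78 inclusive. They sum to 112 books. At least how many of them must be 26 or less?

Each value above 26 is at least 27, contributing at least 27 − 0 = 27 above the floor 0.
The sum exceeds the floor total 0 by 112, so at most ⌊112/27⌋ = 4 exceed 26, and at least 2 are ≤ 26.
Exactly 2 works: 2 values at 0 and 4 at 27 total 108; raise one of the low values by 4 (still ≤ 26) to hit 112.

2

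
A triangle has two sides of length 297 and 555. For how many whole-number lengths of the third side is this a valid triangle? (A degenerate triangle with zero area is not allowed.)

The triangle inequality gives |297 − 555| < c < 297 + 555, i.e. 258 < c < 852.
So c can be any integer from 259 to 851: 593 values.

593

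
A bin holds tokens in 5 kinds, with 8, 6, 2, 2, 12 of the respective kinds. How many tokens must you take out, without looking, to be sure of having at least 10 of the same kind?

In the worst case you take as many as possible of each kind without reaching 10: 8 + 6 + 2 + 2 + 9 = 27.
The next one must give 10 of some kind, so 27 + 1 = 28.

28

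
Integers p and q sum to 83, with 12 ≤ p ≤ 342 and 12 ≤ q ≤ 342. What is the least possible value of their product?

Since p + q is fixed, pushing one of them to its bound minimizes the product.
The extreme feasible split is p = 12, q = 71, giving pq = 852.

852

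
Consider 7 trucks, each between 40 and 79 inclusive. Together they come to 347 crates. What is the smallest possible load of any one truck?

To make one truck as small as possible, make the other 6 as large as possible.
The other 6 can take up 6 × 79 = 474 ≥ 347 − 40, so one truck can sit at its floor of 40.
Achievable: one at 40 and the other 6 totalling 307, which fits since 6 × 40 ≤ 307 ≤ 6 × 79.

40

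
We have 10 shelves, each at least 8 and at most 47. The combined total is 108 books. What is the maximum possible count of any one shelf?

36

Maximizing one value means minimizing the remaining 9.
The other 9 contribute at least 9 × 8 = 72, leaving at most 108 − 72 = 36.
Since 36 ≤ 47, this is achievable: one at 36 and 9 at 8.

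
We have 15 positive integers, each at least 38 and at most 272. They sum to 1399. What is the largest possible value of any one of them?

To make one integer as large as possible, make the other 14 as small as possible.
The other 14 contribute at least 14 × 38 = 532, leaving at most 1399 − 532 = 867.
But each integer is capped at 272, so the maximum is 272.
Achievable: one at 272 and the other 14 totalling 1127, which fits since 14 × 38 ≤ 1127 ≤ 14 × 272.

272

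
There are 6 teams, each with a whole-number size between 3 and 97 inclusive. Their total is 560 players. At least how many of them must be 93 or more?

If only k of them are at least 93, the other 6 − k are at most 92, so the total is at most k·97 + (6 − k)·92.
This must reach 560, so k·97 + (6 − k)·92 ≥ 560, giving k ≥ 2.
Exactly 2 works: 2 values at 97 and 4 at 92 total 562; lower one of the high values by 2 (still ≥ 93) to hit 560.

2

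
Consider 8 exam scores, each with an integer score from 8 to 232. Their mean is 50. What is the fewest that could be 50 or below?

The total is 8 × 50 = 400.
Each value above 50 is at least 51, contributing at least 51 − 8 = 43 above the floor 8.
The sum exceeds the floor total 64 by 336, so at most ⌊336/43⌋ = 7 exceed 50, and at least 1 are ≤ 50.
Exactly 1 works: 1 value at 8 and 7 at 51 total 365; raise one of the low values by 35 (still ≤ 50) to hit 400.

1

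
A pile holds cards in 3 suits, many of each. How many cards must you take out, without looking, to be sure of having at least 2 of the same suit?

4

In the worst case you draw 1 of each of the 3 suits: 3 × 1 = 3.
One more forces 2 of some suit, so 3 + 1 = 4.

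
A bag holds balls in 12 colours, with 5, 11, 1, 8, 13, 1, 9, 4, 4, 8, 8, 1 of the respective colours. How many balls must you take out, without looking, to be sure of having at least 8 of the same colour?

In the worst case you take as many as possible of each colour without reaching 8: 5 + 7 + 1 + 7 + 7 + 1 + 7 + 4 + 4 + 7 + 7 + 1 = 58.
The next one must give 8 of some colour, so 58 + 1 = 59.

59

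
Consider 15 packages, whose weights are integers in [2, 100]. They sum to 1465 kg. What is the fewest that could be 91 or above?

Suppose at most 15 − j of them reach 91; then j values are ≤ 90 and the rest ≤ 100.
The total is then ≤ 90·j + 100·(15 − j) = 1500 − 10j. For this to be ≥ 1465 we need j ≤ 3, so at least 15 − 3 = 12 must reach 91.
Exactly 12 works: 12 values at 100 and 3 at 90 total 1470; lower one of the high values by 5 (still ≥ 91) to hit 1465.

12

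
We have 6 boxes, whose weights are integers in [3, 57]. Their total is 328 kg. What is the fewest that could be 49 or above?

5

If only k of them are at least 49, the other 6 − k are at most 48, so the total is at most k·57 + (6 − k)·48.
This must reach 328, so k·57 + (6 − k)·48 ≥ 328, giving k ≥ 5.
Exactly 5 works: 5 values at 57 and 1 at 48 total 333; lower one of the high values by 5 (still ≥ 49) to hit 328.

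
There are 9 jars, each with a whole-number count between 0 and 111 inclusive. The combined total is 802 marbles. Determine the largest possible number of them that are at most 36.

2

Suppose k of them are at most 36. Those contribute at most 36 each and the rest at most 111 each.
So the total is at most 36k + 111(9 − k) = 999 − 75k. This must still be ≥ 802, so k ≤ 2.
k = 2 is achieved by 2 values at 36 and 7 at 111, total 849; lower one of the 111's by 47 (still > 36) to reach 802.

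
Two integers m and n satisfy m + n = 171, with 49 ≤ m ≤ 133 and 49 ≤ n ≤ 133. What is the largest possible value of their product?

7310

For a fixed sum, the product mn is largest when m and n are as close as possible.
Taking m = 85 and n = 86 (both in [49, 133]) gives mn = 7310.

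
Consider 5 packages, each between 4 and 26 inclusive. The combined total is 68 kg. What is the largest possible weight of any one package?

To make one package as large as possible, make the other 4 as small as possible.
The other 4 contribute at least 4 × 4 = 16, leaving at most 68 − 16 = 52.
But each package is capped at 26, so the maximum is 26.
Achievable: one at 26 and the other 4 totalling 42, which fits since 4 × 4 ≤ 42 ≤ 4 × 26.

26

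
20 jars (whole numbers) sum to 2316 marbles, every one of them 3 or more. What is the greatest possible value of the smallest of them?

115

The average is 2316/20 < 116, so some value is ≤ 115.
Equality holds with 4 values of 115 and 16 values of 116.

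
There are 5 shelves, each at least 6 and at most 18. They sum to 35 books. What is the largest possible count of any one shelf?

11

Maximizing one value means minimizing the remaining 4.
The other 4 contribute at least 4 × 6 = 24, leaving at most 35 − 24 = 11.
Since 11 ≤ 18, this is achievable: one at 11 and 4 at 6.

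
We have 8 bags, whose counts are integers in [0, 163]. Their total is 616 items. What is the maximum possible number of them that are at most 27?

Suppose k of them are at most 27. Those contribute at most 27 each and the rest at most 163 each.
So the total is at most 27k + 163(8 − k) = 1304 − 136k. This must still be ≥ 616, so k ≤ 5.
k = 5 is achieved by 5 values at 27 and 3 at 163, total 624; lower one of the 163's by 8 (still > 27) to reach 616.

5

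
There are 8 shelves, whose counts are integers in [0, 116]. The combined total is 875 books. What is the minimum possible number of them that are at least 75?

7

Suppose at most 8 − j of them reach 75; then j values are ≤ 74 and the rest ≤ 116.
The total is then ≤ 74·j + 116·(8 − j) = 928 − 42j. For this to be ≥ 875 we need j ≤ 1, so at least 8 − 1 = 7 must reach 75.
Exactly 7 works: 7 values at 116 and 1 at 74 total 886; lower one of the high values by 11 (still ≥ 75) to hit 875.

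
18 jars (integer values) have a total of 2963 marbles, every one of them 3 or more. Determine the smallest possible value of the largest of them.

The average is 2963/18 > 164, so not all 18 can be 164 or less; the largest is ≥ 165.
Achievable: 11 of them at 165 and 7 at 164 total 2963.

165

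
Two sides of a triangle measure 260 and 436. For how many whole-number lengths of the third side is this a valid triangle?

519

The triangle inequality gives |260 − 436| < c < 260 + 436, i.e. 176 < c < 696.
So c can be any integer from 177 to 695: 519 values.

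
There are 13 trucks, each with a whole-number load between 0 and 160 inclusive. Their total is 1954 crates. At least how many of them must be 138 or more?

Suppose at most 13 − j of them reach 138; then j values are ≤ 137 and the rest ≤ 160.
The total is then ≤ 137·j + 160·(13 − j) = 2080 − 23j. For this to be ≥ 1954 we need j ≤ 5, so at least 13 − 5 = 8 must reach 138.
Exactly 8 works: 8 values at 160 and 5 at 137 total 1965; lower one of the high values by 11 (still ≥ 138) to hit 1954.

8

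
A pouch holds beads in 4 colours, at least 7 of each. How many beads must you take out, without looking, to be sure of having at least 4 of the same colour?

In the worst case you draw 3 of each of the 4 colours: 4 × 3 = 12.
One more forces 4 of some colour, so 12 + 1 = 13.

13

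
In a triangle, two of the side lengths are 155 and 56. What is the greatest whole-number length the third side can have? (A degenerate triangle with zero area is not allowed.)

The third side must be less than 155 + 56 = 211.
The largest integer below 211 is 210.

210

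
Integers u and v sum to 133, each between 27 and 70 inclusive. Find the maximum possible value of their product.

4422

With u + v fixed, uv peaks when the two are closest together.
Taking u = 66 and v = 67 (both in [27, 70]) gives uv = 4422.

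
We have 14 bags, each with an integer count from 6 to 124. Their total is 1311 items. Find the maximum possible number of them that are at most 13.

Each value at 13 or below falls at least 124 − 13 = 111 short of the ceiling 124.
The ceiling total is 14 × 124 = 1736, and we need 1311, so at most ⌊(1736 − 1311)/111⌋ = 3 can be that low.
k = 3 is achieved by 3 values at 13 and 11 at 124, total 1403; lower one of the 124's by 92 (still > 13) to reach 1311.

3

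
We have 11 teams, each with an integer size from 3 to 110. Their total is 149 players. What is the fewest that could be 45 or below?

9

Let j be the number exceeding 45. Then the total is ≥ 46·j + 3·(11 − j) = 33 + 43j.
So 43j ≤ 116 and j ≤ 2; hence at least 11 − 2 = 9 are ≤ 45.
Exactly 9 works: 9 values at 3 and 2 at 46 total 119; raise one of the low values by 30 (still ≤ 45) to hit 149.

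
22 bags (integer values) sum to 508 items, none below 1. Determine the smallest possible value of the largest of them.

24

If every one of the 22 were at most 23, the total would be at most 22 × 23 = 506 < 508.
Achievable: 2 of them at 24 and 20 at 23 total 508.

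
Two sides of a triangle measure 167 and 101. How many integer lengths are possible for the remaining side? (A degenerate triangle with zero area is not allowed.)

201

The triangle inequality gives |167 − 101| < c < 167 + 101, i.e. 66 < c < 268.
So c can be any integer from 67 to 267: 201 values.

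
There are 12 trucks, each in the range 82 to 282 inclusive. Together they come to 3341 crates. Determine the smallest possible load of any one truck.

Minimizing one value means maximizing the remaining 11.
The other 11 contribute at most 11 × 282 = 3102, leaving at least 3341 − 3102 = 239.
Since 239 ≥ 82, this is achievable: one at 239 and 11 at 282.

239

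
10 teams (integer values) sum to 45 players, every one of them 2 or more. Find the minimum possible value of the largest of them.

If every one of the 10 were at most 4, the total would be at most 10 × 4 = 40 < 45.
Achievable: 5 of them at 5 and 5 at 4 total 45.

5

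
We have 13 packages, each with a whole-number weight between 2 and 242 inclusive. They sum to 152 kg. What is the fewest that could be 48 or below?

11

Each value above 48 is at least 49, contributing at least 49 − 2 = 47 above the floor 2.
The sum exceeds the floor total 26 by 126, so at most ⌊126/47⌋ = 2 exceed 48, and at least 11 are ≤ 48.
Exactly 11 works: 11 values at 2 and 2 at 49 total 120; raise one of the low values by 32 (still ≤ 48) to hit 152.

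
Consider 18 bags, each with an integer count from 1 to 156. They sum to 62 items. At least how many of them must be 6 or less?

11

If only k of them are at most 6, the other 18 − k are at least 7, so the total is at least (18 − k)·7 + k·1.
This is ≤ 62, so (18 − k)·7 + 1k ≤ 62, which gives k ≥ 11.
Exactly 11 works: 11 values at 1 and 7 at 7 total 60; raise one of the low values by 2 (still ≤ 6) to hit 62.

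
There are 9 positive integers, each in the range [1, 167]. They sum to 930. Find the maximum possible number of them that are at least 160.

Suppose k of them are at least 160. Those contribute at least 160 each and the other 9 − k at least 1 each.
So the total is at least 160k + 1(9 − k) = 9 + 159k. This must be ≤ 930, giving k ≤ 5.
k = 5 is achieved by 5 values at 160 and 4 at 1, total 804; add 126 to one value (staying below 160) to reach 930.

5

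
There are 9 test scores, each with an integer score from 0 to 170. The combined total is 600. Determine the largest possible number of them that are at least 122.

4

Suppose k of them are at least 122. Those contribute at least 122 each and the other 9 − k at least 0 each.
So the total is at least 122k + 0(9 − k) = 0 + 122k. This must be ≤ 600, giving k ≤ 4.
k = 4 is achieved by 4 values at 122 and 5 at 0, total 488; add 112 to one value (staying below 122) to reach 600.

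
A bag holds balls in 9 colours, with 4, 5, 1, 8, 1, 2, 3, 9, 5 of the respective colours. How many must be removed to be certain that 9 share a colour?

38

In the worst case you take as many as possible of each colour without reaching 9: 4 + 5 + 1 + 8 + 1 + 2 + 3 + 8 + 5 = 37.
The next one must give 9 of some colour, so 37 + 1 = 38.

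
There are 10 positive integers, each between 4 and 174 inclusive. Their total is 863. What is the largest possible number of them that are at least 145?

5

With k values at 145 or above and the rest at least 4, the sum is at least 40 + 141k.
Since the sum is 863, we need 141k ≤ 823, i.e. k ≤ 5.
k = 5 is achieved by 5 values at 145 and 5 at 4, total 745; add 118 to one value (staying below 145) to reach 863.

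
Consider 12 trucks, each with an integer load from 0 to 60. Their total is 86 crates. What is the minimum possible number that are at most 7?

Each value above 7 is at least 8, contributing at least 8 − 0 = 8 above the floor 0.
The sum exceeds the floor total 0 by 86, so at most ⌊86/8⌋ = 10 exceed 7, and at least 2 are ≤ 7.
Exactly 2 works: 2 values at 0 and 10 at 8 total 80; raise one of the low values by 6 (still ≤ 7) to hit 86.

2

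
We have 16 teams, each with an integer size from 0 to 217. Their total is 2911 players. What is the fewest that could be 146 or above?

9

Each value short of 146 is at most 145, costing at least 217 − 145 = 72 against the maximum total of 3472.
We can afford to lose at most 3472 − 2911 = 561, so at most ⌊561/72⌋ = 7 fall short, and at least 9 are ≥ 146.
Exactly 9 works: 9 values at 217 and 7 at 145 total 2968; lower one of the high values by 57 (still ≥ 146) to hit 2911.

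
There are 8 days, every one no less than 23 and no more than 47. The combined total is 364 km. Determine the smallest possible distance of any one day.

35

To make one day as small as possible, make the other 7 as large as possible.
The other 7 contribute at most 7 × 47 = 329, leaving at least 364 − 329 = 35.
Since 35 ≥ 23, this is achievable: one at 35 and 7 at 47.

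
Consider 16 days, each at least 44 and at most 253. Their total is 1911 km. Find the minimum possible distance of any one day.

Minimizing one value means maximizing the remaining 15.
The other 15 can take up 15 × 253 = 3795 ≥ 1911 − 44, so one day can sit at its floor of 44.
Achievable: one at 44 and the other 15 totalling 1867, which fits since 15 × 44 ≤ 1867 ≤ 15 × 253.

44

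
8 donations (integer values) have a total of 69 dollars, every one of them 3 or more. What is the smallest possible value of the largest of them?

If every one of the 8 were at most 8, the total would be at most 8 × 8 = 64 < 69.
Equality holds with 5 values of 9 and 3 values of 8.

9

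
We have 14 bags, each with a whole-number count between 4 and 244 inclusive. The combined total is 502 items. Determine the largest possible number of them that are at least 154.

If k of the values are ≥ 154, the total is ≥ 154k + 4(14 − k).
Setting 154k + 4(14 − k) ≤ 502 gives 150k ≤ 446, so k ≤ 2.
k = 2 is achieved by 2 values at 154 and 12 at 4, total 356; add 146 to one value (staying below 154) to reach 502.

2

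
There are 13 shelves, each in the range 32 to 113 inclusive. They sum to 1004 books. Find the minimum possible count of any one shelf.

Minimizing one value means maximizing the remaining 12.
The other 12 can take up 12 × 113 = 1356 ≥ 1004 − 32, so one shelf can sit at its floor of 32.
Achievable: one at 32 and the other 12 totalling 972, which fits since 12 × 32 ≤ 972 ≤ 12 × 113.

32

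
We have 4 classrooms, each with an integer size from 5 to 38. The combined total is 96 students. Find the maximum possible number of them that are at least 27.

3

Suppose k of them are at least 27. Those contribute at least 27 each and the other 4 − k at least 5 each.
So the total is at least 27k + 5(4 − k) = 20 + 22k. This must be ≤ 96, giving k ≤ 3.
k = 3 is achieved by 3 values at 27 and 1 at 5, total 86; add 10 to one value (staying below 27) to reach 96.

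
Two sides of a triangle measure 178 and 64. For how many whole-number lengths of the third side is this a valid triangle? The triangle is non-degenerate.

The triangle inequality gives |178 − 64| < c < 178 + 64, i.e. 114 < c < 242.
So c can be any integer from 115 to 241: 127 values.

127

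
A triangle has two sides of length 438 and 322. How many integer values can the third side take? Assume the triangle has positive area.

The triangle inequality gives |438 − 322| < c < 438 + 322, i.e. 116 < c < 760.
So c can be any integer from 117 to 759: 643 values.

643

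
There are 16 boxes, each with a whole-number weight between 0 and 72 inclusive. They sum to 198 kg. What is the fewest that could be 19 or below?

Each value above 19 is at least 20, contributing at least 20 − 0 = 20 above the floor 0.
The sum exceeds the floor total 0 by 198, so at most ⌊198/20⌋ = 9 exceed 19, and at least 7 are ≤ 19.
Exactly 7 works: 7 values at 0 and 9 at 20 total 180; raise one of the low values by 18 (still ≤ 19) to hit 198.

7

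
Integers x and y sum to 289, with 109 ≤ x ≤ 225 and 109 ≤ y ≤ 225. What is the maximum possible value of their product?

For a fixed sum, the product xy is largest when x and y are as close as possible.
Taking x = 144 and y = 145 (both in [109, 225]) gives xy = 20880.

20880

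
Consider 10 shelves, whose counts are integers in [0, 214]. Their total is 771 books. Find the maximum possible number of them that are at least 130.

If k of the values are ≥ 130, the total is ≥ 130k + 0(10 − k).
Setting 130k + 0(10 − k) ≤ 771 gives 130k ≤ 771, so k ≤ 5.
k = 5 is achieved by 5 values at 130 and 5 at 0, total 650; add 121 to one value (staying below 130) to reach 771.

5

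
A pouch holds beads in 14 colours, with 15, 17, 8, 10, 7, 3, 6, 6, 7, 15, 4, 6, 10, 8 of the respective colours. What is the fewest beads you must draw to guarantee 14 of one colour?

115

In the worst case you take as many as possible of each colour without reaching 14: 13 + 13 + 8 + 10 + 7 + 3 + 6 + 6 + 7 + 13 + 4 + 6 + 10 + 8 = 114.
The next one must give 14 of some colour, so 114 + 1 = 115.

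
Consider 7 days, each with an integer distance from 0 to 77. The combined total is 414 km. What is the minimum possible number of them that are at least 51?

If only k of them are at least 51, the other 7 − k are at most 50, so the total is at most k·77 + (7 − k)·50.
This must reach 414, so k·77 + (7 − k)·50 ≥ 414, giving k ≥ 3.
Exactly 3 works: 3 values at 77 and 4 at 50 total 431; lower one of the high values by 17 (still ≥ 51) to hit 414.

3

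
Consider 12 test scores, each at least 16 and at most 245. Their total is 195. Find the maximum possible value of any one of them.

19

Maximizing one value means minimizing the remaining 11.
The other 11 contribute at least 11 × 16 = 176, leaving at most 195 − 176 = 19.
Since 19 ≤ 245, this is achievable: one at 19 and 11 at 16.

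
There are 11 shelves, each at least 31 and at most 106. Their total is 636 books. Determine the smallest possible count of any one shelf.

Minimizing one value means maximizing the remaining 10.
The other 10 can take up 10 × 106 = 1060 ≥ 636 − 31, so one shelf can sit at its floor of 31.
Achievable: one at 31 and the other 10 totalling 605, which fits since 10 × 31 ≤ 605 ≤ 10 × 106.

31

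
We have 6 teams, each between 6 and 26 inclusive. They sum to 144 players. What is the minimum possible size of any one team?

To make one team as small as possible, make the other 5 as large as possible.
The other 5 contribute at most 5 × 26 = 130, leaving at least 144 − 130 = 14.
Since 14 ≥ 6, this is achievable: one at 14 and 5 at 26.

14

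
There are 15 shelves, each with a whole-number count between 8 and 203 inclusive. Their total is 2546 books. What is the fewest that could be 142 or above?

Each value short of 142 is at most 141, costing at least 203 − 141 = 62 against the maximum total of 3045.
We can afford to lose at most 3045 − 2546 = 499, so at most ⌊499/62⌋ = 8 fall short, and at least 7 are ≥ 142.
Exactly 7 works: 7 values at 203 and 8 at 141 total 2549; lower one of the high values by 3 (still ≥ 142) to hit 2546.

7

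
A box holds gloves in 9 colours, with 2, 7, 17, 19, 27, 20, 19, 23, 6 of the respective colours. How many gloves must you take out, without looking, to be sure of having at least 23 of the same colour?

135

In the worst case you take as many as possible of each colour without reaching 23: 2 + 7 + 17 + 19 + 22 + 20 + 19 + 22 + 6 = 134.
The next one must give 23 of some colour, so 134 + 1 = 135.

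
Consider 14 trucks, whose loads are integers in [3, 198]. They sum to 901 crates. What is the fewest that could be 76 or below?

3

Let j be the number exceeding 76. Then the total is ≥ 77·j + 3·(14 − j) = 42 + 74j.
So 74j ≤ 859 and j ≤ 11; hence at least 14 − 11 = 3 are ≤ 76.
Exactly 3 works: 3 values at 3 and 11 at 77 total 856; raise one of the low values by 45 (still ≤ 76) to hit 901.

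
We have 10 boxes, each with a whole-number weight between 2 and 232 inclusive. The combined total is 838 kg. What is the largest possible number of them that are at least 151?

If k of the values are ≥ 151, the total is ≥ 151k + 2(10 − k).
Setting 151k + 2(10 − k) ≤ 838 gives 149k ≤ 818, so k ≤ 5.
k = 5 is achieved by 5 values at 151 and 5 at 2, total 765; add 73 to one value (staying below 151) to reach 838.

5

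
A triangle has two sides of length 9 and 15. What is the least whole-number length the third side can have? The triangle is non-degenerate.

7

The third side must exceed |9 − 15| = 6.
The smallest integer above 6 is 7.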